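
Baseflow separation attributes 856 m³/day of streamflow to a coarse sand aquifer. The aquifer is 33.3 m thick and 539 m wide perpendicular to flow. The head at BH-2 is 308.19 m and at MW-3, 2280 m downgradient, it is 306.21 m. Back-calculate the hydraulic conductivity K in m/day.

54.9

Cross-sectional area A = 539 × 33.3 = 17949 m².
Hydraulic gradient i = (308.19 − 306.21) / 2280 = 1.98 / 2280 = 0.0008684.
From Q = K·A·i, K = Q / (A·i) = 856 / (17949 × 0.0008684) = 54.92 m/day.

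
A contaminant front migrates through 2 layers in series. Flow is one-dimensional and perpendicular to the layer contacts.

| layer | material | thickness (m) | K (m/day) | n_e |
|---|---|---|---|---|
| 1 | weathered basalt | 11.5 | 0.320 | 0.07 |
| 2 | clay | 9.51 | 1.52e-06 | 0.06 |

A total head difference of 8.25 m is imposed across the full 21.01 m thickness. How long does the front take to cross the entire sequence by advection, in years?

2860

With flow normal to the layers, continuity requires the same specific discharge q through every layer.
Σ(b_i/K_i) = 11.5/0.320 + 9.51/1.52e-06 = 6.257e+06 d.
q = Δh / Σ(b_i/K_i) = 8.25 / 6.257e+06 = 1.319e-06 m/day.
In each layer the seepage velocity is v_i = q/n_i, so the layer transit time is t_i = b_i·n_i / q:
  layer 1 (weathered basalt): t_1 = 11.5 × 0.07 / 1.319e-06 = 6.105e+05 d
  layer 2 (clay): t_2 = 9.51 × 0.06 / 1.319e-06 = 4.327e+05 d
Total t = Σ t_i = 1.043e+06 days = 2856 years.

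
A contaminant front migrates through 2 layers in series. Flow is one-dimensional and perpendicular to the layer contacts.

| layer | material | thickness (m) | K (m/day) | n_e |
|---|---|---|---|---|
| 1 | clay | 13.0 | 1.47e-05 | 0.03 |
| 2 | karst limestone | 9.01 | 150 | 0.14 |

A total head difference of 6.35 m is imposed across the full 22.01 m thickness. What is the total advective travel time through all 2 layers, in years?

630

With flow normal to the layers, continuity requires the same specific discharge q through every layer.
Σ(b_i/K_i) = 13.0/1.47e-05 + 9.01/150 = 8.844e+05 d.
q = Δh / Σ(b_i/K_i) = 6.35 / 8.844e+05 = 7.180e-06 m/day.
In each layer the seepage velocity is v_i = q/n_i, so the layer transit time is t_i = b_i·n_i / q:
  layer 1 (clay): t_1 = 13.0 × 0.03 / 7.180e-06 = 54315 d
  layer 2 (karst limestone): t_2 = 9.01 × 0.14 / 7.180e-06 = 1.757e+05 d
Total t = Σ t_i = 2.300e+05 days = 629.7 years.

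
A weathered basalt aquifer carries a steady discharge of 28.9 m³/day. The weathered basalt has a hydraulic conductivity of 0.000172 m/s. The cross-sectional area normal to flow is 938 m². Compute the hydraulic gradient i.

0.00207

Convert K: 0.000172 m/s × 86400 = 14.86 m/day.
From Q = K·A·i, i = Q / (K·A) = 28.9 / (14.86 × 938.0) = 0.002073.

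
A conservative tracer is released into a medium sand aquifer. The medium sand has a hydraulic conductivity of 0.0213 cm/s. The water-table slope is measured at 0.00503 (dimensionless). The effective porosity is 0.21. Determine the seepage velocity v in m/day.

Convert K: 0.0213 cm/s × 864 = 18.40 m/day.
Hydraulic gradient i = 0.00503.
Darcy flux q = K · i = 18.40 × 0.005030 = 0.09257 m/day.
Seepage velocity v = q / n_e = 0.09257 / 0.21 = 0.4408 m/day.

0.441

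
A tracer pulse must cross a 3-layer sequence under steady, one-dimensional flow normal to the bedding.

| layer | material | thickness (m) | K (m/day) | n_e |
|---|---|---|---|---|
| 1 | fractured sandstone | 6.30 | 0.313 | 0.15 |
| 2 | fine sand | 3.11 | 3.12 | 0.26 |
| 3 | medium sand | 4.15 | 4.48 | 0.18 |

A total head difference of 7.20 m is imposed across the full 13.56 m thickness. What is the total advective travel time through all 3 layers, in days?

7.66

With flow normal to the layers, continuity requires the same specific discharge q through every layer.
Σ(b_i/K_i) = 6.30/0.313 + 3.11/3.12 + 4.15/4.48 = 22.05 d.
q = Δh / Σ(b_i/K_i) = 7.20 / 22.05 = 0.3265 m/day.
In each layer the seepage velocity is v_i = q/n_i, so the layer transit time is t_i = b_i·n_i / q:
  layer 1 (fractured sandstone): t_1 = 6.30 × 0.15 / 0.3265 = 2.894 d
  layer 2 (fine sand): t_2 = 3.11 × 0.26 / 0.3265 = 2.476 d
  layer 3 (medium sand): t_3 = 4.15 × 0.18 / 0.3265 = 2.288 d
Total t = Σ t_i = 7.658 days.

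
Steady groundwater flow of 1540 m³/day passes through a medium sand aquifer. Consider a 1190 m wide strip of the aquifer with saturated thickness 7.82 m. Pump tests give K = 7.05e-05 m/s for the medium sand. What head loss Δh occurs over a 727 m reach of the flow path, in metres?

19.8

Convert K: 7.05e-05 m/s × 86400 = 6.091 m/day.
Cross-sectional area A = 1190 × 7.82 = 9306 m².
From Q = K·A·i, i = Q / (K·A) = 1540 / (6.091 × 9306) = 0.02717.
Head loss Δh = i · L = 0.02717 × 727 = 19.75 m.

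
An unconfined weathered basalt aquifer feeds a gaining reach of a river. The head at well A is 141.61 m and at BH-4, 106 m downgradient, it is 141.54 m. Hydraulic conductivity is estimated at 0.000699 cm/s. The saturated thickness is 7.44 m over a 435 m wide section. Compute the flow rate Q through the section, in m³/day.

Convert K: 0.000699 cm/s × 864 = 0.6039 m/day.
Cross-sectional area A = 435 × 7.44 = 3236 m².
Hydraulic gradient i = (141.61 − 141.54) / 106 = 0.07 / 106 = 0.0006604.
Darcy's law: Q = K · A · i = 0.6039 × 3236 × 0.0006604 = 1.291 m³/day.

1.29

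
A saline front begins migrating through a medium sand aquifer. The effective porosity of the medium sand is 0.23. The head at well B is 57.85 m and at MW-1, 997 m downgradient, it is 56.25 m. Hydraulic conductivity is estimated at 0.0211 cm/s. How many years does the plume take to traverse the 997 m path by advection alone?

21.5

Convert K: 0.0211 cm/s × 864 = 18.23 m/day.
Hydraulic gradient i = (57.85 − 56.25) / 997 = 1.6 / 997 = 0.001605.
Darcy flux q = K · i = 18.23 × 0.001605 = 0.02926 m/day.
Seepage velocity v = q / n_e = 0.02926 / 0.23 = 0.1272 m/day.
Travel time t = L / v = 997 / 0.1272 = 7838 days = 21.46 years.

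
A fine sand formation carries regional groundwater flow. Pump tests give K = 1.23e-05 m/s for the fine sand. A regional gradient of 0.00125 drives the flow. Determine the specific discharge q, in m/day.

0.00133

Convert K: 1.23e-05 m/s × 86400 = 1.063 m/day.
Hydraulic gradient i = 0.00125.
Specific discharge q = K · i = 1.063 × 0.001250 = 0.001328 m/day.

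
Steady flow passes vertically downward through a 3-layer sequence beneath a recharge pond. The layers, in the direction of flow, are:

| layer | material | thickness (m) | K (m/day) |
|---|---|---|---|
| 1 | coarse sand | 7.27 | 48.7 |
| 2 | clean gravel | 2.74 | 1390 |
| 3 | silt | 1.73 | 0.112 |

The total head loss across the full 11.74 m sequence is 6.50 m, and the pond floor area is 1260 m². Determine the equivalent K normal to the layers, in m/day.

Flow is perpendicular to layering, so the layers act in series and the equivalent K is the thickness-weighted harmonic mean.
Total thickness L = 7.27 + 2.74 + 1.73 = 11.74 m.
Σ(b_i/K_i) = 7.27/48.7 + 2.74/1390 + 1.73/0.112 = 15.60 d.
K_eq = L / Σ(b_i/K_i) = 11.74 / 15.60 = 0.7527 m/day.

0.753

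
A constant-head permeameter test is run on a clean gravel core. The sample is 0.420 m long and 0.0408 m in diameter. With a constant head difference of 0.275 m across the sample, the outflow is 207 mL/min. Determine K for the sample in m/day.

348

Cross-sectional area A = π·(d/2)² = π × (0.0408/2)² = 0.001307 m².
Convert discharge: 207 mL/min = 3.450e-06 m³/s.
Darcy's law rearranged: K = Q·L / (A·Δh) = 3.450e-06 × 0.420 / (0.001307 × 0.275) = 0.004030 m/s = 348.2 m/day.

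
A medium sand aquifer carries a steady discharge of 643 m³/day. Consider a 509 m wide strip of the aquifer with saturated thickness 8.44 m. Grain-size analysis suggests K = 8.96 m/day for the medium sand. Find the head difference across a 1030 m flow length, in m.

Cross-sectional area A = 509 × 8.44 = 4296 m².
From Q = K·A·i, i = Q / (K·A) = 643 / (8.960 × 4296) = 0.01670.
Head loss Δh = i · L = 0.01670 × 1030 = 17.21 m.

17.2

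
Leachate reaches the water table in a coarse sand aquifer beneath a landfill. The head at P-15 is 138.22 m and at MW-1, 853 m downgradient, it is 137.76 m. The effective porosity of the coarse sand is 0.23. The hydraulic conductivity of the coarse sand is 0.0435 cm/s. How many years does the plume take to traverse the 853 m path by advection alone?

26.5

Convert K: 0.0435 cm/s × 864 = 37.58 m/day.
Hydraulic gradient i = (138.22 − 137.76) / 853 = 0.46 / 853 = 0.0005393.
Darcy flux q = K · i = 37.58 × 0.0005393 = 0.02027 m/day.
Seepage velocity v = q / n_e = 0.02027 / 0.23 = 0.08812 m/day.
Travel time t = L / v = 853 / 0.08812 = 9680 days = 26.50 years.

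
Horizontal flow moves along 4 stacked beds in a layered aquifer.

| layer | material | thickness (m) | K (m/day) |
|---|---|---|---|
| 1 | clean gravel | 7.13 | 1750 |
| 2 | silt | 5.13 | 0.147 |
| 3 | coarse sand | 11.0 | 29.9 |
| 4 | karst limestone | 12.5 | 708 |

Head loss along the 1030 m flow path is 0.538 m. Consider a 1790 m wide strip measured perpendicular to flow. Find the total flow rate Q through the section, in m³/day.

20200

Flow is parallel to layering, so each bed carries its own Darcy discharge and the transmissivities add.
Σ(K_i·b_i) = 1750×7.13 + 0.147×5.13 + 29.9×11.0 + 708×12.5 = 21657 m²/day.
Hydraulic gradient i = Δh / L = 0.538 / 1030 = 0.0005223.
Q = Σ(K_i·b_i) · W · i = 21657 × 1790 × 0.0005223 = 20249 m³/day.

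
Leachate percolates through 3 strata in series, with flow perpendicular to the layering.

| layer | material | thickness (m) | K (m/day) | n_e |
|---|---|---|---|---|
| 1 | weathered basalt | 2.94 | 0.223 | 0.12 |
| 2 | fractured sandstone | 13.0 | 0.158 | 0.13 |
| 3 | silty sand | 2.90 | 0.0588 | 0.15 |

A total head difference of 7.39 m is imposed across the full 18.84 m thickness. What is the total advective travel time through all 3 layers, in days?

48.5

With flow normal to the layers, continuity requires the same specific discharge q through every layer.
Σ(b_i/K_i) = 2.94/0.223 + 13.0/0.158 + 2.90/0.0588 = 144.8 d.
q = Δh / Σ(b_i/K_i) = 7.39 / 144.8 = 0.05104 m/day.
In each layer the seepage velocity is v_i = q/n_i, so the layer transit time is t_i = b_i·n_i / q:
  layer 1 (weathered basalt): t_1 = 2.94 × 0.12 / 0.05104 = 6.912 d
  layer 2 (fractured sandstone): t_2 = 13.0 × 0.13 / 0.05104 = 33.11 d
  layer 3 (silty sand): t_3 = 2.90 × 0.15 / 0.05104 = 8.522 d
Total t = Σ t_i = 48.54 days.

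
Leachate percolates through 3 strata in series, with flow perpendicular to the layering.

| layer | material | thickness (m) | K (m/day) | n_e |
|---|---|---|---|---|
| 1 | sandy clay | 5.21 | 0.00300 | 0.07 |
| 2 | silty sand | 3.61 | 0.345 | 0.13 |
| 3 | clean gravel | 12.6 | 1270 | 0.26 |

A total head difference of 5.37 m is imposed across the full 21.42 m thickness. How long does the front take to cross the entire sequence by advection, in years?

With flow normal to the layers, continuity requires the same specific discharge q through every layer.
Σ(b_i/K_i) = 5.21/0.00300 + 3.61/0.345 + 12.6/1270 = 1747 d.
q = Δh / Σ(b_i/K_i) = 5.37 / 1747 = 0.003074 m/day.
In each layer the seepage velocity is v_i = q/n_i, so the layer transit time is t_i = b_i·n_i / q:
  layer 1 (sandy clay): t_1 = 5.21 × 0.07 / 0.003074 = 118.7 d
  layer 2 (silty sand): t_2 = 3.61 × 0.13 / 0.003074 = 152.7 d
  layer 3 (clean gravel): t_3 = 12.6 × 0.26 / 0.003074 = 1066 d
Total t = Σ t_i = 1337 days = 3.661 years.

3.66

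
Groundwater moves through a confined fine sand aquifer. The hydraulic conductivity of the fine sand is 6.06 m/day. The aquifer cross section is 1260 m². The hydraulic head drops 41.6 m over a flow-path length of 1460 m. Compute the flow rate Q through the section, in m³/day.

218

Hydraulic gradient i = Δh / L = 41.6 / 1460 = 0.02849.
Darcy's law: Q = K · A · i = 6.060 × 1260 × 0.02849 = 217.6 m³/day.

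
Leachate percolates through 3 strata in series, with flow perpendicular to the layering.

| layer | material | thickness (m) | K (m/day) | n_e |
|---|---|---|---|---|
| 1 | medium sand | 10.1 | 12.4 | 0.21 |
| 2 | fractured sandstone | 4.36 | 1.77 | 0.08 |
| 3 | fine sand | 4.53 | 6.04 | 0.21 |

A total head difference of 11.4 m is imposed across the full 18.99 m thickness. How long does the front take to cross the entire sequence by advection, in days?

1.21

With flow normal to the layers, continuity requires the same specific discharge q through every layer.
Σ(b_i/K_i) = 10.1/12.4 + 4.36/1.77 + 4.53/6.04 = 4.028 d.
q = Δh / Σ(b_i/K_i) = 11.4 / 4.028 = 2.830 m/day.
In each layer the seepage velocity is v_i = q/n_i, so the layer transit time is t_i = b_i·n_i / q:
  layer 1 (medium sand): t_1 = 10.1 × 0.21 / 2.830 = 0.7494 d
  layer 2 (fractured sandstone): t_2 = 4.36 × 0.08 / 2.830 = 0.1232 d
  layer 3 (fine sand): t_3 = 4.53 × 0.21 / 2.830 = 0.3361 d
Total t = Σ t_i = 1.209 days.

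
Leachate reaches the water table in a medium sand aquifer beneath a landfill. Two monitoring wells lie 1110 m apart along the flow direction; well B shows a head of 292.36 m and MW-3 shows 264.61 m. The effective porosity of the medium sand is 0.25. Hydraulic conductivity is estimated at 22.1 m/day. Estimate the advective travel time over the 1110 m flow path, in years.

Hydraulic gradient i = (292.36 − 264.61) / 1110 = 27.75 / 1110 = 0.02500.
Darcy flux q = K · i = 22.10 × 0.02500 = 0.5525 m/day.
Seepage velocity v = q / n_e = 0.5525 / 0.25 = 2.210 m/day.
Travel time t = L / v = 1110 / 2.210 = 502.3 days = 1.375 years.

1.38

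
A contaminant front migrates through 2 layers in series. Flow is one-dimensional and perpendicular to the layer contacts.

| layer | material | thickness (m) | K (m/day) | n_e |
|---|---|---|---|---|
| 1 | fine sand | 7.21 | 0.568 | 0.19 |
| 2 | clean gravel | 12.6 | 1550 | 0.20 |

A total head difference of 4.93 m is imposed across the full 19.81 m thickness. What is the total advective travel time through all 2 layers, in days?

10.0

With flow normal to the layers, continuity requires the same specific discharge q through every layer.
Σ(b_i/K_i) = 7.21/0.568 + 12.6/1550 = 12.70 d.
q = Δh / Σ(b_i/K_i) = 4.93 / 12.70 = 0.3881 m/day.
In each layer the seepage velocity is v_i = q/n_i, so the layer transit time is t_i = b_i·n_i / q:
  layer 1 (fine sand): t_1 = 7.21 × 0.19 / 0.3881 = 3.529 d
  layer 2 (clean gravel): t_2 = 12.6 × 0.20 / 0.3881 = 6.493 d
Total t = Σ t_i = 10.02 days.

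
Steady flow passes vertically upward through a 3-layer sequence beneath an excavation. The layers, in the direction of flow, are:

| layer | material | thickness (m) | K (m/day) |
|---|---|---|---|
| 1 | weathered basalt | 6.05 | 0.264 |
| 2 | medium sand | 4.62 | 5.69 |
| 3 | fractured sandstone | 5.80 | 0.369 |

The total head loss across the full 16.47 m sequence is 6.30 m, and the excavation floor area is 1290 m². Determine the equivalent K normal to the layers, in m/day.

Flow is perpendicular to layering, so the layers act in series and the equivalent K is the thickness-weighted harmonic mean.
Total thickness L = 6.05 + 4.62 + 5.80 = 16.47 m.
Σ(b_i/K_i) = 6.05/0.264 + 4.62/5.69 + 5.80/0.369 = 39.45 d.
K_eq = L / Σ(b_i/K_i) = 16.47 / 39.45 = 0.4175 m/day.

0.418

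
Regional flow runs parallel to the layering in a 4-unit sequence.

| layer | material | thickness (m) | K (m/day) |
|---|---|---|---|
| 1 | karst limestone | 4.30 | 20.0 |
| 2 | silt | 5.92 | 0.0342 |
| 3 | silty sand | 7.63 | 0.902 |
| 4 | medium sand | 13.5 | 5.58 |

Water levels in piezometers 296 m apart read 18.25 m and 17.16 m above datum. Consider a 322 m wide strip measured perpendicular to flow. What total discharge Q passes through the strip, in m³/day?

Flow is parallel to layering, so each bed carries its own Darcy discharge and the transmissivities add.
Σ(K_i·b_i) = 20.0×4.30 + 0.0342×5.92 + 0.902×7.63 + 5.58×13.5 = 168.4 m²/day.
Hydraulic gradient i = (18.25 − 17.16) / 296 = 1.09 / 296 = 0.003682.
Q = Σ(K_i·b_i) · W · i = 168.4 × 322 × 0.003682 = 199.7 m³/day.

200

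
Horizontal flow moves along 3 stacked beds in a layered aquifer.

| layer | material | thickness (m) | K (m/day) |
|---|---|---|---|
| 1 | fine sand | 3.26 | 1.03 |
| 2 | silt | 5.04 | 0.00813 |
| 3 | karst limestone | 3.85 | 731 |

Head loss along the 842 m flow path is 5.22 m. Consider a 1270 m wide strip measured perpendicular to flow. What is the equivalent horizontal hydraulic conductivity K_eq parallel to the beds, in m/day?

232

Flow is parallel to layering, so each bed carries its own Darcy discharge and the transmissivities add.
Σ(K_i·b_i) = 1.03×3.26 + 0.00813×5.04 + 731×3.85 = 2818 m²/day.
Total thickness b = 12.15 m, so K_eq = Σ(K_i·b_i)/b = 231.9 m/day.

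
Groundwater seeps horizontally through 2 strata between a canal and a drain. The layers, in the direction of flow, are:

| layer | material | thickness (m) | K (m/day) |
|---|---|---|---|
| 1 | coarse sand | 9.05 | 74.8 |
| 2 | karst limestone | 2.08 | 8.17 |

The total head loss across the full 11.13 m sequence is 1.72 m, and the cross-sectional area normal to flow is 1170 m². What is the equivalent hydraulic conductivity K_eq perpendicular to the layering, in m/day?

Flow is perpendicular to layering, so the layers act in series and the equivalent K is the thickness-weighted harmonic mean.
Total thickness L = 9.05 + 2.08 = 11.13 m.
Σ(b_i/K_i) = 9.05/74.8 + 2.08/8.17 = 0.3756 d.
K_eq = L / Σ(b_i/K_i) = 11.13 / 0.3756 = 29.63 m/day.

29.6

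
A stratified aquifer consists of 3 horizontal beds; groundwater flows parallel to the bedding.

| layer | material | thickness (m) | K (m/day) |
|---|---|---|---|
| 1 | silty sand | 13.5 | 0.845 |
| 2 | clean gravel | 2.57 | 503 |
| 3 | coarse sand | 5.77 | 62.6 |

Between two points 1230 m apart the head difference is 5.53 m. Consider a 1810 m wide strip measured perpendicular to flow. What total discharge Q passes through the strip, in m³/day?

Flow is parallel to layering, so each bed carries its own Darcy discharge and the transmissivities add.
Σ(K_i·b_i) = 0.845×13.5 + 503×2.57 + 62.6×5.77 = 1665 m²/day.
Hydraulic gradient i = Δh / L = 5.53 / 1230 = 0.004496.
Q = Σ(K_i·b_i) · W · i = 1665 × 1810 × 0.004496 = 13552 m³/day.

13600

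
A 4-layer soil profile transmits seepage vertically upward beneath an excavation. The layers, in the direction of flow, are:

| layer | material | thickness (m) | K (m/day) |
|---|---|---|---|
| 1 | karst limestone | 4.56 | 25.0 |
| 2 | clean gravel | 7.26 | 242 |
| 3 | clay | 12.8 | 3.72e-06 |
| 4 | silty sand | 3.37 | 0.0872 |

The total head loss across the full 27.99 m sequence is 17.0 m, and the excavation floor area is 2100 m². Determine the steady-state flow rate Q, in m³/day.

Flow is perpendicular to layering, so the layers act in series and the equivalent K is the thickness-weighted harmonic mean.
Total thickness L = 4.56 + 7.26 + 12.8 + 3.37 = 27.99 m.
Σ(b_i/K_i) = 4.56/25.0 + 7.26/242 + 12.8/3.72e-06 + 3.37/0.0872 = 3.441e+06 d.
K_eq = L / Σ(b_i/K_i) = 27.99 / 3.441e+06 = 8.135e-06 m/day.
Q = K_eq · A · (Δh/L) = 8.135e-06 × 2100 × (17.0/27.99) = 0.01038 m³/day.

0.0104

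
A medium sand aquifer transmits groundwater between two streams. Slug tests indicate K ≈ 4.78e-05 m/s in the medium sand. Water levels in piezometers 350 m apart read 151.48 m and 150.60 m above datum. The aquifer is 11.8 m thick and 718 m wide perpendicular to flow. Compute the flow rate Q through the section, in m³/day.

Convert K: 4.78e-05 m/s × 86400 = 4.130 m/day.
Cross-sectional area A = 718 × 11.8 = 8472 m².
Hydraulic gradient i = (151.48 − 150.60) / 350 = 0.88 / 350 = 0.002514.
Darcy's law: Q = K · A · i = 4.130 × 8472 × 0.002514 = 87.98 m³/day.

88.0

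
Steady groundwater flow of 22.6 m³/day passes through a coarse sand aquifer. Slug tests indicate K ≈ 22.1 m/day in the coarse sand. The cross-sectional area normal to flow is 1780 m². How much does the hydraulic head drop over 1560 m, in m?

From Q = K·A·i, i = Q / (K·A) = 22.6 / (22.10 × 1780) = 0.0005745.
Head loss Δh = i · L = 0.0005745 × 1560 = 0.8962 m.

0.896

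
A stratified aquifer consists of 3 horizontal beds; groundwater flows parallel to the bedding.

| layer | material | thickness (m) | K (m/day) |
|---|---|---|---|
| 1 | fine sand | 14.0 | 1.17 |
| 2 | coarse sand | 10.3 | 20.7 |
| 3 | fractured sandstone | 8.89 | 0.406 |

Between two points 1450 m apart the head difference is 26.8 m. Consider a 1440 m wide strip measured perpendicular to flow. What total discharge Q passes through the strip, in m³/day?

Flow is parallel to layering, so each bed carries its own Darcy discharge and the transmissivities add.
Σ(K_i·b_i) = 1.17×14.0 + 20.7×10.3 + 0.406×8.89 = 233.2 m²/day.
Hydraulic gradient i = Δh / L = 26.8 / 1450 = 0.01848.
Q = Σ(K_i·b_i) · W · i = 233.2 × 1440 × 0.01848 = 6207 m³/day.

6210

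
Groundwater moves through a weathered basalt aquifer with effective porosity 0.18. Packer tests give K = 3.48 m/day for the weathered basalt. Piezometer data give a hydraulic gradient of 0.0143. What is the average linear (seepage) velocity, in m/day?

Hydraulic gradient i = 0.0143.
Darcy flux q = K · i = 3.480 × 0.01430 = 0.04976 m/day.
Seepage velocity v = q / n_e = 0.04976 / 0.18 = 0.2765 m/day.

0.276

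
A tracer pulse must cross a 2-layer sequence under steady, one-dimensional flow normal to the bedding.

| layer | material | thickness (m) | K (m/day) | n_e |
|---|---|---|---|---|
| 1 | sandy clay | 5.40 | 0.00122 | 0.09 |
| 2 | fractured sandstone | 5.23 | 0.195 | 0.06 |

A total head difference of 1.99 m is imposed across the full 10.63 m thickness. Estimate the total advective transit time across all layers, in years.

With flow normal to the layers, continuity requires the same specific discharge q through every layer.
Σ(b_i/K_i) = 5.40/0.00122 + 5.23/0.195 = 4453 d.
q = Δh / Σ(b_i/K_i) = 1.99 / 4453 = 0.0004469 m/day.
In each layer the seepage velocity is v_i = q/n_i, so the layer transit time is t_i = b_i·n_i / q:
  layer 1 (sandy clay): t_1 = 5.40 × 0.09 / 0.0004469 = 1088 d
  layer 2 (fractured sandstone): t_2 = 5.23 × 0.06 / 0.0004469 = 702.2 d
Total t = Σ t_i = 1790 days = 4.900 years.

4.90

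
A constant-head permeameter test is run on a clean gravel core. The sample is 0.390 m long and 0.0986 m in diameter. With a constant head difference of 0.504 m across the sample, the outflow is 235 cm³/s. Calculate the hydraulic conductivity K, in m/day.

2060

Cross-sectional area A = π·(d/2)² = π × (0.0986/2)² = 0.007636 m².
Convert discharge: 235 cm³/s = 0.0002350 m³/s.
Darcy's law rearranged: K = Q·L / (A·Δh) = 0.0002350 × 0.390 / (0.007636 × 0.504) = 0.02382 m/s = 2058 m/day.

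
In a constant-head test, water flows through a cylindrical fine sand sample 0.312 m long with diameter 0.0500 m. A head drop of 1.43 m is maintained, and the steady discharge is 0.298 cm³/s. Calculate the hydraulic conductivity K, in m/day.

2.86

Cross-sectional area A = π·(d/2)² = π × (0.0500/2)² = 0.001963 m².
Convert discharge: 0.298 cm³/s = 2.980e-07 m³/s.
Darcy's law rearranged: K = Q·L / (A·Δh) = 2.980e-07 × 0.312 / (0.001963 × 1.43) = 3.311e-05 m/s = 2.861 m/day.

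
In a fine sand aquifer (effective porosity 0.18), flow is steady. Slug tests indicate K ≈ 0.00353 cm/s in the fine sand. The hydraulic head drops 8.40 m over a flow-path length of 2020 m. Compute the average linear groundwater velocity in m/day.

Convert K: 0.00353 cm/s × 864 = 3.050 m/day.
Hydraulic gradient i = Δh / L = 8.40 / 2020 = 0.004158.
Darcy flux q = K · i = 3.050 × 0.004158 = 0.01268 m/day.
Seepage velocity v = q / n_e = 0.01268 / 0.18 = 0.07046 m/day.

0.0705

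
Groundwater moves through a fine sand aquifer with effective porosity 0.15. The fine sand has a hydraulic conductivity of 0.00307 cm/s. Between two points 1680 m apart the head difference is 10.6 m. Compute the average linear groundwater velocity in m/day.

0.112

Convert K: 0.00307 cm/s × 864 = 2.652 m/day.
Hydraulic gradient i = Δh / L = 10.6 / 1680 = 0.006310.
Darcy flux q = K · i = 2.652 × 0.006310 = 0.01674 m/day.
Seepage velocity v = q / n_e = 0.01674 / 0.15 = 0.1116 m/day.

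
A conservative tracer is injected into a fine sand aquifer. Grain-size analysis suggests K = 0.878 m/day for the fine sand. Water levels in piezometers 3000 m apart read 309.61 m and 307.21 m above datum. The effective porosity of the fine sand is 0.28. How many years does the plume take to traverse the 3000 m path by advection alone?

Hydraulic gradient i = (309.61 − 307.21) / 3000 = 2.4 / 3000 = 0.0008000.
Darcy flux q = K · i = 0.8780 × 0.0008000 = 0.0007024 m/day.
Seepage velocity v = q / n_e = 0.0007024 / 0.28 = 0.002509 m/day.
Travel time t = L / v = 3000 / 0.002509 = 1.196e+06 days = 3274 years.

3270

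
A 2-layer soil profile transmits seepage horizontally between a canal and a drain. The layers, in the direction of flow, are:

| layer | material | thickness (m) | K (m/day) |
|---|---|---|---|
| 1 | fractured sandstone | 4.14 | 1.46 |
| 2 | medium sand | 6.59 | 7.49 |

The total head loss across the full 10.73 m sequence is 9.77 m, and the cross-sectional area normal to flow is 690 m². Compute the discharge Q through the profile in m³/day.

1810

Flow is perpendicular to layering, so the layers act in series and the equivalent K is the thickness-weighted harmonic mean.
Total thickness L = 4.14 + 6.59 = 10.73 m.
Σ(b_i/K_i) = 4.14/1.46 + 6.59/7.49 = 3.715 d.
K_eq = L / Σ(b_i/K_i) = 10.73 / 3.715 = 2.888 m/day.
Q = K_eq · A · (Δh/L) = 2.888 × 690 × (9.77/10.73) = 1814 m³/day.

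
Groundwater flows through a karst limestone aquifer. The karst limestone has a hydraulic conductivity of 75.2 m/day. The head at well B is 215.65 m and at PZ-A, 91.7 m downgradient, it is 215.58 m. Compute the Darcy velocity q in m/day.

Hydraulic gradient i = (215.65 − 215.58) / 91.7 = 0.07 / 91.7 = 0.0007634.
Specific discharge q = K · i = 75.20 × 0.0007634 = 0.05740 m/day.

0.0574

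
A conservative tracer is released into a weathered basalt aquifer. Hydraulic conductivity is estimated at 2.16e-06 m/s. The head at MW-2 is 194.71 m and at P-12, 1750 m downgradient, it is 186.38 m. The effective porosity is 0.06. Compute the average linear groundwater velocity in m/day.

Convert K: 2.16e-06 m/s × 86400 = 0.1866 m/day.
Hydraulic gradient i = (194.71 − 186.38) / 1750 = 8.33 / 1750 = 0.004760.
Darcy flux q = K · i = 0.1866 × 0.004760 = 0.0008883 m/day.
Seepage velocity v = q / n_e = 0.0008883 / 0.06 = 0.01481 m/day.

0.0148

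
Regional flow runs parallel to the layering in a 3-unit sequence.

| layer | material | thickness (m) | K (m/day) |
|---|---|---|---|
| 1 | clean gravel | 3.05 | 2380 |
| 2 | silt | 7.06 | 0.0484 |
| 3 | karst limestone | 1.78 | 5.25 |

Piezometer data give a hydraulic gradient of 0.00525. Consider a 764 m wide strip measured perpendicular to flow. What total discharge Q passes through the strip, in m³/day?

29200

Flow is parallel to layering, so each bed carries its own Darcy discharge and the transmissivities add.
Σ(K_i·b_i) = 2380×3.05 + 0.0484×7.06 + 5.25×1.78 = 7269 m²/day.
Hydraulic gradient i = 0.00525.
Q = Σ(K_i·b_i) · W · i = 7269 × 764 × 0.005250 = 29155 m³/day.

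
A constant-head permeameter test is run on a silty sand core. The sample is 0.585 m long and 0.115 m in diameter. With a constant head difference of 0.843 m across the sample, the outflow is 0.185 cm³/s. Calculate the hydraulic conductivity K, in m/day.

1.07

Cross-sectional area A = π·(d/2)² = π × (0.115/2)² = 0.01039 m².
Convert discharge: 0.185 cm³/s = 1.850e-07 m³/s.
Darcy's law rearranged: K = Q·L / (A·Δh) = 1.850e-07 × 0.585 / (0.01039 × 0.843) = 1.236e-05 m/s = 1.068 m/day.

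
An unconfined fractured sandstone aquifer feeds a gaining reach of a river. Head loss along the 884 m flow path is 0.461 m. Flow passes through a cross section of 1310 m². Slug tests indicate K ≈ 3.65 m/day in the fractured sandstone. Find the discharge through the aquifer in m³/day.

2.49

Hydraulic gradient i = Δh / L = 0.461 / 884 = 0.0005215.
Darcy's law: Q = K · A · i = 3.650 × 1310 × 0.0005215 = 2.494 m³/day.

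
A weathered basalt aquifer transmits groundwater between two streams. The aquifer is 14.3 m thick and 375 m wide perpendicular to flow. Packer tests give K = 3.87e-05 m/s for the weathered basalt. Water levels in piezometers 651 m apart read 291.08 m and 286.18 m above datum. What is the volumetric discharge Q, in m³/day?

135

Convert K: 3.87e-05 m/s × 86400 = 3.344 m/day.
Cross-sectional area A = 375 × 14.3 = 5362 m².
Hydraulic gradient i = (291.08 − 286.18) / 651 = 4.9 / 651 = 0.007527.
Darcy's law: Q = K · A · i = 3.344 × 5362 × 0.007527 = 135.0 m³/day.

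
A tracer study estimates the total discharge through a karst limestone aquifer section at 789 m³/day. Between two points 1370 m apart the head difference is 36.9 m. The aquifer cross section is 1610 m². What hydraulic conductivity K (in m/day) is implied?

18.2

Hydraulic gradient i = Δh / L = 36.9 / 1370 = 0.02693.
From Q = K·A·i, K = Q / (A·i) = 789 / (1610 × 0.02693) = 18.19 m/day.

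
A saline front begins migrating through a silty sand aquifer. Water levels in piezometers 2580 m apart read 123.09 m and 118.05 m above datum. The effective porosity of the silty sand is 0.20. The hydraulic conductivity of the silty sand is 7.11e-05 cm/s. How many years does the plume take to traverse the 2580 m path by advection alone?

Convert K: 7.11e-05 cm/s × 864 = 0.06143 m/day.
Hydraulic gradient i = (123.09 − 118.05) / 2580 = 5.04 / 2580 = 0.001953.
Darcy flux q = K · i = 0.06143 × 0.001953 = 0.0001200 m/day.
Seepage velocity v = q / n_e = 0.0001200 / 0.20 = 0.0006000 m/day.
Travel time t = L / v = 2580 / 0.0006000 = 4.300e+06 days = 11772 years.

11800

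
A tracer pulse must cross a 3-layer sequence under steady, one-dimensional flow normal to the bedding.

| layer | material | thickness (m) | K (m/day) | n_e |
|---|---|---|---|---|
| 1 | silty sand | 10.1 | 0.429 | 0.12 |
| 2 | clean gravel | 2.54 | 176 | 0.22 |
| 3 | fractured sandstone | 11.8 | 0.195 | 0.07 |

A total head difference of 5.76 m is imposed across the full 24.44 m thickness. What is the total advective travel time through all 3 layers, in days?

37.9

With flow normal to the layers, continuity requires the same specific discharge q through every layer.
Σ(b_i/K_i) = 10.1/0.429 + 2.54/176 + 11.8/0.195 = 84.07 d.
q = Δh / Σ(b_i/K_i) = 5.76 / 84.07 = 0.06851 m/day.
In each layer the seepage velocity is v_i = q/n_i, so the layer transit time is t_i = b_i·n_i / q:
  layer 1 (silty sand): t_1 = 10.1 × 0.12 / 0.06851 = 17.69 d
  layer 2 (clean gravel): t_2 = 2.54 × 0.22 / 0.06851 = 8.156 d
  layer 3 (fractured sandstone): t_3 = 11.8 × 0.07 / 0.06851 = 12.06 d
Total t = Σ t_i = 37.90 days.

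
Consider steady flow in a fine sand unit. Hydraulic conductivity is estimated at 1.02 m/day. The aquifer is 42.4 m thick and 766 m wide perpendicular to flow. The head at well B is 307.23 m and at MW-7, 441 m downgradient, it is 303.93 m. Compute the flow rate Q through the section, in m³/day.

Cross-sectional area A = 766 × 42.4 = 32478 m².
Hydraulic gradient i = (307.23 − 303.93) / 441 = 3.3 / 441 = 0.007483.
Darcy's law: Q = K · A · i = 1.020 × 32478 × 0.007483 = 247.9 m³/day.

248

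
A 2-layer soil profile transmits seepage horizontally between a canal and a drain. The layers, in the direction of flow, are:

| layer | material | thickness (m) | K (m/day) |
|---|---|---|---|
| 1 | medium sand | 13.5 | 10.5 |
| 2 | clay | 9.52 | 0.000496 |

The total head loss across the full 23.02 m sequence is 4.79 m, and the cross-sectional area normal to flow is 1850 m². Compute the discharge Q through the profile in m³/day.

Flow is perpendicular to layering, so the layers act in series and the equivalent K is the thickness-weighted harmonic mean.
Total thickness L = 13.5 + 9.52 = 23.02 m.
Σ(b_i/K_i) = 13.5/10.5 + 9.52/0.000496 = 19195 d.
K_eq = L / Σ(b_i/K_i) = 23.02 / 19195 = 0.001199 m/day.
Q = K_eq · A · (Δh/L) = 0.001199 × 1850 × (4.79/23.02) = 0.4617 m³/day.

0.462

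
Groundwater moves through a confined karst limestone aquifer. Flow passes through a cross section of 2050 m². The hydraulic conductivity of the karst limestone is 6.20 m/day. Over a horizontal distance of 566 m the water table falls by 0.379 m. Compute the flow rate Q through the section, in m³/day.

8.51

Hydraulic gradient i = Δh / L = 0.379 / 566 = 0.0006696.
Darcy's law: Q = K · A · i = 6.200 × 2050 × 0.0006696 = 8.511 m³/day.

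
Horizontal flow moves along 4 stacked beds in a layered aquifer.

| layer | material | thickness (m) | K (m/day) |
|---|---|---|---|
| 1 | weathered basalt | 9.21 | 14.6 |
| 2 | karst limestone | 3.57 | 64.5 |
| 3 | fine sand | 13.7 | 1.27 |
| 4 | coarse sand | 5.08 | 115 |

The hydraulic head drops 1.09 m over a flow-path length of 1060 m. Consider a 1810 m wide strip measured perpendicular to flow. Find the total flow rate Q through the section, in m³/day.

1800

Flow is parallel to layering, so each bed carries its own Darcy discharge and the transmissivities add.
Σ(K_i·b_i) = 14.6×9.21 + 64.5×3.57 + 1.27×13.7 + 115×5.08 = 966.3 m²/day.
Hydraulic gradient i = Δh / L = 1.09 / 1060 = 0.001028.
Q = Σ(K_i·b_i) · W · i = 966.3 × 1810 × 0.001028 = 1799 m³/day.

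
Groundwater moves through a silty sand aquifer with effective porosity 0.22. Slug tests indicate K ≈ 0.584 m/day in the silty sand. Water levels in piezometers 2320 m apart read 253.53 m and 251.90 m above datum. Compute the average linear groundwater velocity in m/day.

Hydraulic gradient i = (253.53 − 251.90) / 2320 = 1.63 / 2320 = 0.0007026.
Darcy flux q = K · i = 0.5840 × 0.0007026 = 0.0004103 m/day.
Seepage velocity v = q / n_e = 0.0004103 / 0.22 = 0.001865 m/day.

0.00187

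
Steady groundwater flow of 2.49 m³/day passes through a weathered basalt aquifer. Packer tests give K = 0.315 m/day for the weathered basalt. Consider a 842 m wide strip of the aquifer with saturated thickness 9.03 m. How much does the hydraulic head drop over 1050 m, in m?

1.09

Cross-sectional area A = 842 × 9.03 = 7603 m².
From Q = K·A·i, i = Q / (K·A) = 2.49 / (0.3150 × 7603) = 0.001040.
Head loss Δh = i · L = 0.001040 × 1050 = 1.092 m.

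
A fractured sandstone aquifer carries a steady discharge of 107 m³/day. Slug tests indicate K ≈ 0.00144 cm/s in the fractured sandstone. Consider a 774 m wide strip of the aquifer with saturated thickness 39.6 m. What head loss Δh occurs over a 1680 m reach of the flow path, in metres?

4.71

Convert K: 0.00144 cm/s × 864 = 1.244 m/day.
Cross-sectional area A = 774 × 39.6 = 30650 m².
From Q = K·A·i, i = Q / (K·A) = 107 / (1.244 × 30650) = 0.002806.
Head loss Δh = i · L = 0.002806 × 1680 = 4.714 m.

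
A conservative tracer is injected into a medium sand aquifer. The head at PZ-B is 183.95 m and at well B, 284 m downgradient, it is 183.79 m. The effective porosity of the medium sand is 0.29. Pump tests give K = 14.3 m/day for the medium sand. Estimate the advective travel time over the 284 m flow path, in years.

28.0

Hydraulic gradient i = (183.95 − 183.79) / 284 = 0.16 / 284 = 0.0005634.
Darcy flux q = K · i = 14.30 × 0.0005634 = 0.008056 m/day.
Seepage velocity v = q / n_e = 0.008056 / 0.29 = 0.02778 m/day.
Travel time t = L / v = 284 / 0.02778 = 10223 days = 27.99 years.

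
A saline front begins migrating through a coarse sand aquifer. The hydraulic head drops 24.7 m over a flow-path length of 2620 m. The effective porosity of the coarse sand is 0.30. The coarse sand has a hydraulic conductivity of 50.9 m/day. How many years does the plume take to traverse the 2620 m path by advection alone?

Hydraulic gradient i = Δh / L = 24.7 / 2620 = 0.009427.
Darcy flux q = K · i = 50.90 × 0.009427 = 0.4799 m/day.
Seepage velocity v = q / n_e = 0.4799 / 0.30 = 1.600 m/day.
Travel time t = L / v = 2620 / 1.600 = 1638 days = 4.485 years.

4.48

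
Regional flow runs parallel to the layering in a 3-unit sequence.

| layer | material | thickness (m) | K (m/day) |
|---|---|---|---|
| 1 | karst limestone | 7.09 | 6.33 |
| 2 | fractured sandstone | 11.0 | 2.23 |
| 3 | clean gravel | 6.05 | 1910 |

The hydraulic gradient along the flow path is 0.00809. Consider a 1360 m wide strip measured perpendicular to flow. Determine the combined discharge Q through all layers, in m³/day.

Flow is parallel to layering, so each bed carries its own Darcy discharge and the transmissivities add.
Σ(K_i·b_i) = 6.33×7.09 + 2.23×11.0 + 1910×6.05 = 11625 m²/day.
Hydraulic gradient i = 0.00809.
Q = Σ(K_i·b_i) · W · i = 11625 × 1360 × 0.008090 = 1.279e+05 m³/day.

128000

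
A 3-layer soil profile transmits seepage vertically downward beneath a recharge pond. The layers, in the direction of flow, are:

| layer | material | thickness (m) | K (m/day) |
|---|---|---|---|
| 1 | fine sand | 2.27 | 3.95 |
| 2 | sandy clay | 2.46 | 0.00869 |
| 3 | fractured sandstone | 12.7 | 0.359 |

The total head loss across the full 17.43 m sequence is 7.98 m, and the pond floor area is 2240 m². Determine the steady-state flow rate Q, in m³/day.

Flow is perpendicular to layering, so the layers act in series and the equivalent K is the thickness-weighted harmonic mean.
Total thickness L = 2.27 + 2.46 + 12.7 = 17.43 m.
Σ(b_i/K_i) = 2.27/3.95 + 2.46/0.00869 + 12.7/0.359 = 319.0 d.
K_eq = L / Σ(b_i/K_i) = 17.43 / 319.0 = 0.05463 m/day.
Q = K_eq · A · (Δh/L) = 0.05463 × 2240 × (7.98/17.43) = 56.03 m³/day.

56.0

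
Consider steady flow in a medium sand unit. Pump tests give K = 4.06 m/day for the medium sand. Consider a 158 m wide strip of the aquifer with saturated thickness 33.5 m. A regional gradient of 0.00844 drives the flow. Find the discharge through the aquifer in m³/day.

181

Cross-sectional area A = 158 × 33.5 = 5293 m².
Hydraulic gradient i = 0.00844.
Darcy's law: Q = K · A · i = 4.060 × 5293 × 0.008440 = 181.4 m³/day.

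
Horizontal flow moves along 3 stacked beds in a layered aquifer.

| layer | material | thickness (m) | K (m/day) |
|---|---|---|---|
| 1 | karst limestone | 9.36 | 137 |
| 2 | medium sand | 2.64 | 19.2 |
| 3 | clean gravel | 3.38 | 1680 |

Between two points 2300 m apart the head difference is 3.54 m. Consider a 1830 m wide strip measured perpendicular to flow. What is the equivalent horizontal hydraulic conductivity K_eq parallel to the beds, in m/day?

456

Flow is parallel to layering, so each bed carries its own Darcy discharge and the transmissivities add.
Σ(K_i·b_i) = 137×9.36 + 19.2×2.64 + 1680×3.38 = 7011 m²/day.
Total thickness b = 15.38 m, so K_eq = Σ(K_i·b_i)/b = 455.9 m/day.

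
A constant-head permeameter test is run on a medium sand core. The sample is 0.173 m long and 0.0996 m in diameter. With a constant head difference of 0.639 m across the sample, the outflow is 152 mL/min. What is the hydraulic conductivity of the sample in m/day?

7.61

Cross-sectional area A = π·(d/2)² = π × (0.0996/2)² = 0.007791 m².
Convert discharge: 152 mL/min = 2.533e-06 m³/s.
Darcy's law rearranged: K = Q·L / (A·Δh) = 2.533e-06 × 0.173 / (0.007791 × 0.639) = 8.803e-05 m/s = 7.606 m/day.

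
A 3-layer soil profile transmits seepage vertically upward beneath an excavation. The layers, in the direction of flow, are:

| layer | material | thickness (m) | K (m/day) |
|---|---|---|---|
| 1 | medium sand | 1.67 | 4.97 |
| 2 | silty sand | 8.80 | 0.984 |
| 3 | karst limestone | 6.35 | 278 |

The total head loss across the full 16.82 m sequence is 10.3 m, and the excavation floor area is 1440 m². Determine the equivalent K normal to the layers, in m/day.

Flow is perpendicular to layering, so the layers act in series and the equivalent K is the thickness-weighted harmonic mean.
Total thickness L = 1.67 + 8.80 + 6.35 = 16.82 m.
Σ(b_i/K_i) = 1.67/4.97 + 8.80/0.984 + 6.35/278 = 9.302 d.
K_eq = L / Σ(b_i/K_i) = 16.82 / 9.302 = 1.808 m/day.

1.81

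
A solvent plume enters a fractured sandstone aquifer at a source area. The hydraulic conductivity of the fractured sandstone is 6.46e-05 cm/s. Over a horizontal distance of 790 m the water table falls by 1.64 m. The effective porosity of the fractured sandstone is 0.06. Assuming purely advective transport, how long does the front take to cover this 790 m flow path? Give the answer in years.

Convert K: 6.46e-05 cm/s × 864 = 0.05581 m/day.
Hydraulic gradient i = Δh / L = 1.64 / 790 = 0.002076.
Darcy flux q = K · i = 0.05581 × 0.002076 = 0.0001159 m/day.
Seepage velocity v = q / n_e = 0.0001159 / 0.06 = 0.001931 m/day.
Travel time t = L / v = 790 / 0.001931 = 4.091e+05 days = 1120 years.

1120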